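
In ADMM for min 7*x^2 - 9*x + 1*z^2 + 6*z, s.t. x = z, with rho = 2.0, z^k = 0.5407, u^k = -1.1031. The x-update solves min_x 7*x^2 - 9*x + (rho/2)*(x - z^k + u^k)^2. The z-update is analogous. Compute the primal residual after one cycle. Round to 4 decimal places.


ADMM iteration with rho = 2.0, z^k = 0.5407, u^k = -1.1031
Step 1: x-update.
Minimize 7*x^2 - 9*x + (2.0/2)*(x - 0.5407 - 1.1031)^2
FOC: (2*7 + 2.0)*x = 9 + 2.0*(0.5407 + 1.1031)
x^{k+1} = 0.768
Step 2: z-update.
Minimize 1*z^2 + 6*z + (2.0/2)*(0.768 - z - 1.1031)^2
FOC: (2*1 + 2.0)*z = -6 + 2.0*(0.768 - 1.1031)
z^{k+1} = -1.6676
Step 3: u-update.
u^{k+1} = -1.1031 + 0.768 + 1.6676 = 1.3324
Step 4: Primal residual = |0.768 + 1.6676| = 2.4355


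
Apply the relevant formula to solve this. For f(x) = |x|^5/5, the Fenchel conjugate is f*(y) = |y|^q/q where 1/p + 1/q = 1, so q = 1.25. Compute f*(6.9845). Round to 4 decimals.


The conjugate exponent q satisfies 1/p + 1/q = 1.
p = 5, so q = 5/(5 - 1) = 1.25
|y|^q = 6.9845^1.25 = 11.3545
f*(6.9845) = 11.3545 / 1.25 = 9.0836


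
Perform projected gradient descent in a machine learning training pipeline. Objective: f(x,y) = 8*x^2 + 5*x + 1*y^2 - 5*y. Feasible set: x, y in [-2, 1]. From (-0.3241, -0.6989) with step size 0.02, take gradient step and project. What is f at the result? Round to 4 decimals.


Step 1: Compute gradient at (-0.3241, -0.6989).
grad_x = 2*8*-0.3241 + 5 = -0.1856
grad_y = 2*1*-0.6989 - 5 = -6.3978
Step 2: Gradient step.
x_raw = -0.3241 - 0.02*-0.1856 = -0.3204
y_raw = -0.6989 - 0.02*-6.3978 = -0.5709
Step 3: Project onto [-2, 1].
x_proj = clip(-0.3204) = -0.3204
y_proj = clip(-0.5709) = -0.5709
Step 4: Evaluate f.
f(-0.3204, -0.5709) = 2.3999


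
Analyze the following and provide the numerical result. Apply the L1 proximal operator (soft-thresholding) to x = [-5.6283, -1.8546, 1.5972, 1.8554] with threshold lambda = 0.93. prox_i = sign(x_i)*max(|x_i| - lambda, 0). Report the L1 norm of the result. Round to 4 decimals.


Soft-thresholding with lambda = 0.93:
prox(-5.6283) = sign(-5.6283)*max(|-5.6283| - 0.93, 0) = -4.6983
prox(-1.8546) = sign(-1.8546)*max(|-1.8546| - 0.93, 0) = -0.9246
prox(1.5972) = sign(1.5972)*max(|1.5972| - 0.93, 0) = 0.6672
prox(1.8554) = sign(1.8554)*max(|1.8554| - 0.93, 0) = 0.9254
prox(x) = [-4.6983, -0.9246, 0.6672, 0.9254]
||prox(x)||_1 = 4.6983 + 0.9246 + 0.6672 + 0.9254 = 7.2155


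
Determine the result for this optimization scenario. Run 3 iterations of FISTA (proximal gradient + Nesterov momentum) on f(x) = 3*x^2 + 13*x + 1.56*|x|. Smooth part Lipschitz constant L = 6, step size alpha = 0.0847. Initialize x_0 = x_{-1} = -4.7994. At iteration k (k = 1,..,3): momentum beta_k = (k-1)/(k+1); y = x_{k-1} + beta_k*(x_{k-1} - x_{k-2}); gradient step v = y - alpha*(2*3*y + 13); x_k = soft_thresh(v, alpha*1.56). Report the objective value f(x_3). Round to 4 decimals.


FISTA on f(x) = 3*x^2 + 13*x + 1.56*|x|
L = 6, alpha = 0.0847
Iteration 1: beta = 0.0, y = -4.7994 + 0.0*(-4.7994 + 4.7994) = -4.7994
  grad(y) = -15.7964, v = y - alpha*grad = -3.4614
  prox(v) = soft_thresh(-3.4614, 0.1321) = -3.3293
Iteration 2: beta = 0.3333, y = -3.3293 + 0.3333*(-3.3293 + 4.7994) = -2.8393
  grad(y) = -4.0357, v = y - alpha*grad = -2.4975
  prox(v) = soft_thresh(-2.4975, 0.1321) = -2.3653
Iteration 3: beta = 0.5, y = -2.3653 + 0.5*(-2.3653 + 3.3293) = -1.8833
  grad(y) = 1.7, v = y - alpha*grad = -2.0273
  prox(v) = soft_thresh(-2.0273, 0.1321) = -1.8952
f(x_3) = 3*(-1.8952)^2 + 13*(-1.8952) + 1.56*|-1.8952| = -10.9057


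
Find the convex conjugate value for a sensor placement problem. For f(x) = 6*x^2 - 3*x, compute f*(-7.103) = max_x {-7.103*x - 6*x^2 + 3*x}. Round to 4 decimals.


f*(y) = sup_x {y*x - a*x^2 - b*x} = sup_x {(y-b)*x - a*x^2}
FOC: (y - b) - 2a*x = 0 => x* = (y - b)/(2a)
x* = (-7.103 + 3)/(2*6) = -0.3419
f*(-7.103) = (y-b)^2/(4a) = (-7.103 + 3)^2/(4*6)
= 16.8346/24 = 0.7014


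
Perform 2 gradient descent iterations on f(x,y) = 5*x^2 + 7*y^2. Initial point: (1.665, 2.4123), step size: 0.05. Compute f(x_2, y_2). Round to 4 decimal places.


Gradient descent on f(x,y) = 5*x^2 + 7*y^2.
Starting point: (1.665, 2.4123), alpha = 0.05
Step 1: grad_x = 2*5*1.665 = 16.65, grad_y = 2*7*2.4123 = 33.7722
  x_1 = 1.665 - 0.05*16.65 = 0.8325
  y_1 = 2.4123 - 0.05*33.7722 = 0.7237
Step 2: grad_x = 2*5*0.8325 = 8.325, grad_y = 2*7*0.7237 = 10.1317
  x_2 = 0.8325 - 0.05*8.325 = 0.4163
  y_2 = 0.7237 - 0.05*10.1317 = 0.2171
f(0.4163, 0.2171) = 5*0.4163^2 + 7*0.2171^2 = 1.1963


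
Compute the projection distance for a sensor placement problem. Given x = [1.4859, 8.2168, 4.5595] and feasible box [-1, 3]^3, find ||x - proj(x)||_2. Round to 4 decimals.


Project each component onto [-1, 3].
clip(1.4859) = 1.4859, clip(8.2168) = 3.0, clip(4.5595) = 3.0
Projection = [1.4859, 3.0, 3.0]
Squared diffs: [0.0, 27.215, 2.432]
Distance = sqrt(29.647) = 5.4449


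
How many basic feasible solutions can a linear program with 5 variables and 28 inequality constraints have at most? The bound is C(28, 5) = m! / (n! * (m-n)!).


Each vertex corresponds to some choice of n active constraints out of m, so the number of vertices is at most C(m, n) = m! / (n!(m-n)!).
m = 28, n = 5
Numerator: 28 * 27 * 26 * 25 * 24
Denominator: 5! = 120
C(28, 5) = 98280


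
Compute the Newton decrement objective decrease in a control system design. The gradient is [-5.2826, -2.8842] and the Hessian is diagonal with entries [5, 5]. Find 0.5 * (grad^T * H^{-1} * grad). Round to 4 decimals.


Step 1: H is diagonal, so H^(-1) * g = [-1.0565, -0.5768].
Step 2: g^T H^(-1) g = sum_i g_i^2 / H_ii
  = (-5.2826)^2/5 + (-2.8842)^2/5
  = 5.5812 + 1.6637 = 7.2449
Step 3: Objective decrease = 0.5 * g^T H^(-1) g = 3.6224


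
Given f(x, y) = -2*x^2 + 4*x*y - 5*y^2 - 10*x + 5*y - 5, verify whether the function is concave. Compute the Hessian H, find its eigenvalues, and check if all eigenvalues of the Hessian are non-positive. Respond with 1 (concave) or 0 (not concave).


The Hessian of f(x,y) = -2*x^2 + 4*x*y - 5*y^2 - 10*x + 5*y - 5 is:
H = [[-4, 4], [4, -10]]
Trace = -4 - 10 = -14
Determinant = -4*-10 - (4)^2 = 24
Discriminant = (-14)^2 - 4*24 = 100.0
Eigenvalues: lambda_1 = -12.0, lambda_2 = -2.0
The function is concave.

1


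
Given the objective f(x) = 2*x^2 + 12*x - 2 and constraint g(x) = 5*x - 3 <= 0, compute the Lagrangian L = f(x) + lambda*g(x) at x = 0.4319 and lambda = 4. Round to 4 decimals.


Step 1: Evaluate f(x).
f(0.4319) = 2*0.4319^2 + 12*0.4319 - 2 = 3.5559
Step 2: Evaluate g(x).
g(0.4319) = 5*0.4319 - 3 = -0.8405
Step 3: Compute Lagrangian.
L = 3.5559 + 4*-0.8405 = 0.1939


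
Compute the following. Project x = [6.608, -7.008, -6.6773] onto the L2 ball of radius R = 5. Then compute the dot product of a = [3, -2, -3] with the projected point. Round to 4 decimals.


Step 1: Compute ||x|| (intermediates to 6 decimals).
||x|| = sqrt(6.608^2 + (-7.008)^2 + (-6.6773)^2) = 11.720242
Step 2: Project.
Since ||x|| > R, scale = R/||x|| = 5/11.720242 = 0.426612, proj(x) = scale * x
proj(x) = [2.819052, -2.989697, -2.848616]
Step 3: Dot product.
a^T * proj(x) = 3*2.819052 - 2*(-2.989697) - 3*(-2.848616) = 22.9824


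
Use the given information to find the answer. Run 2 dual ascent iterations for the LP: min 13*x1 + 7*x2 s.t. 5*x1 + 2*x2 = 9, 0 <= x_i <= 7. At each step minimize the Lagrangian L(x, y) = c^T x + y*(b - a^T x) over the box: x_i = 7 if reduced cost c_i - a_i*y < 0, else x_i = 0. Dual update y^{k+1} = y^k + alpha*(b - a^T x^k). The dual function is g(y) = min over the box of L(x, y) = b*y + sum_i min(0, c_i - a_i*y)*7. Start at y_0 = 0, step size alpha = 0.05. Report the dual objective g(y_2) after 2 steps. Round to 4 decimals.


Dual ascent for LP: min 13*x1 + 7*x2, 5*x1 + 2*x2 = 9, 0 <= x_i <= 7
Step 1: y^k = 0.0, reduced costs: (13.0, 7.0)
  x^k = (0.0, 0.0), subgradient = b - a^T x = 9.0
  y^{k+1} = 0.0 + 0.05*9.0 = 0.45
Step 2: y^k = 0.45, reduced costs: (10.75, 6.1)
  x^k = (0.0, 0.0), subgradient = b - a^T x = 9.0
  y^{k+1} = 0.45 + 0.05*9.0 = 0.9
Dual objective at y_2 = 0.9: reduced costs (8.5, 5.2), box minimizer x = (0.0, 0.0)
g(y_2) = b*y + (c1 - a1*y)*x1 + (c2 - a2*y)*x2 = 9*0.9 + 8.5*0.0 + 5.2*0.0 = 8.1 + 0.0 + 0.0 = 8.1


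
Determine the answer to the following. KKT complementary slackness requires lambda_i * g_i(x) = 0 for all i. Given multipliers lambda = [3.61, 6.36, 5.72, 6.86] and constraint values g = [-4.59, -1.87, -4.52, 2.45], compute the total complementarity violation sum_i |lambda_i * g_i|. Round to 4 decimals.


KKT complementary slackness check:
lambda_1 * g_1 = 3.61 * -4.59 = -16.5699
lambda_2 * g_2 = 6.36 * -1.87 = -11.8932
lambda_3 * g_3 = 5.72 * -4.52 = -25.8544
lambda_4 * g_4 = 6.86 * 2.45 = 16.807
Total violation = 16.5699 + 11.8932 + 25.8544 + 16.807 = 71.1245


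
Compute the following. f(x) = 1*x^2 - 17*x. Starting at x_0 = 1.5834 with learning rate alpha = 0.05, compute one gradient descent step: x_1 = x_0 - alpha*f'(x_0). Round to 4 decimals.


We compute the gradient at x_0 and apply the update.
f'(x) = 2*x - 17
f'(1.5834) = 2*1.5834 - 17 = -13.8332
x_1 = 1.5834 - 0.05*-13.8332 = 2.2751


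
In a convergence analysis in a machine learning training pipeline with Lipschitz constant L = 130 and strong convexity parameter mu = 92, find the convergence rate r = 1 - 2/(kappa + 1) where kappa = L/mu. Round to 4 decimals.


Step 1: Compute the condition number.
kappa = L/mu = 130/92 = 1.413
Step 2: Compute the convergence rate.
r = 1 - 2/(kappa + 1) = 1 - 2*mu/(L + mu) = (L - mu)/(L + mu) = 38/222 = 0.1712


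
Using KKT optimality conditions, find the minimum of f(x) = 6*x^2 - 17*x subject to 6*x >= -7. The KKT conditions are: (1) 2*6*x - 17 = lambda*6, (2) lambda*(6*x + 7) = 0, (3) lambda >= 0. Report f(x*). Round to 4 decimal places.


Step 1: Try lambda = 0 (constraint inactive).
Stationarity: 2*6*x - 17 = 0
x* = 17/(2*6) = 17/12 = 1.4167 (rounded; the exact value 17/12 is used below)
Check constraint: 6*1.4167 = 8.5002 >= -7 -- satisfied.
Step 2: Compute optimal value.
f(x*) = 6*(17/12)^2 - 17*(17/12) = -12.0417


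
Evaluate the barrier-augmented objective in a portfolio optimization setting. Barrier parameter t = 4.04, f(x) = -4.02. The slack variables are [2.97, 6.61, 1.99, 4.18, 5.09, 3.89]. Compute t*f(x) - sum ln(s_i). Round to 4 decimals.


Step 1: Compute log-barrier.
ln values: [1.0886, 1.8886, 0.6881, 1.4303, 1.6273, 1.3584]
phi = -(1.0886 + 1.8886 + 0.6881 + 1.4303 + 1.6273 + 1.3584) = -8.0813
Step 2: Compute augmented objective.
t*f(x) = 4.04*-4.02 = -16.2408
Total = -16.2408 - 8.0813 = -24.3221


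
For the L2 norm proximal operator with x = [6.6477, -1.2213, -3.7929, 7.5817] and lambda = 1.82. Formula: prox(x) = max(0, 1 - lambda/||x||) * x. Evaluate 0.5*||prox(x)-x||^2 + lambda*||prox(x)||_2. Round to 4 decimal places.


Step 1: Compute ||x||.
||x|| = 10.8421
Step 2: Compute scaling factor.
scale = max(0, 1 - 1.82/10.8421) = 0.8321
Step 3: prox(x) = [5.5318, -1.0163, -3.1562, 6.309]
||prox(x)|| = 9.0221
Step 4: Proximal objective.
0.5*||prox-x||^2 = 1.6562
lambda*||prox|| = 16.4202
Total = 18.0765


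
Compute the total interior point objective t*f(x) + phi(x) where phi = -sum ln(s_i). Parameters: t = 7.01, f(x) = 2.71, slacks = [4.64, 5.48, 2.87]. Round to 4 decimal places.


Step 1: Compute log-barrier.
ln values: [1.5347, 1.7011, 1.0543]
phi = -(1.5347 + 1.7011 + 1.0543) = -4.2901
Step 2: Compute augmented objective.
t*f(x) = 7.01*2.71 = 18.9971
Total = 18.9971 - 4.2901 = 14.707


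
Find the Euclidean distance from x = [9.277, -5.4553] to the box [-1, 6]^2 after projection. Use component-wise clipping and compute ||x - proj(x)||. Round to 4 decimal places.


Project each component onto [-1, 6].
clip(9.277) = 6.0, clip(-5.4553) = -1.0
Projection = [6.0, -1.0]
Squared diffs: [10.7387, 19.8497]
Distance = sqrt(30.5884) = 5.5307


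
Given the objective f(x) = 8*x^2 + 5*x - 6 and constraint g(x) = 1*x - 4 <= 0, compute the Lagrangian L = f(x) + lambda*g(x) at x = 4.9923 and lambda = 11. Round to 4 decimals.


Step 1: Evaluate f(x).
f(4.9923) = 8*4.9923^2 + 5*4.9923 - 6 = 218.346
Step 2: Evaluate g(x).
g(4.9923) = 1*4.9923 - 4 = 0.9923
Step 3: Compute Lagrangian.
L = 218.346 + 11*0.9923 = 229.2613


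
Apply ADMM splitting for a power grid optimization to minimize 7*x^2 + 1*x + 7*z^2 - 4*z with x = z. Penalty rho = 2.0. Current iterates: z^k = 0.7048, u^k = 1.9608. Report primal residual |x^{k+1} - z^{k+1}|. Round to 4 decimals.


ADMM iteration with rho = 2.0, z^k = 0.7048, u^k = 1.9608
Step 1: x-update.
Minimize 7*x^2 + 1*x + (2.0/2)*(x - 0.7048 + 1.9608)^2
FOC: (2*7 + 2.0)*x = -1 + 2.0*(0.7048 - 1.9608)
x^{k+1} = -0.2195
Step 2: z-update.
Minimize 7*z^2 - 4*z + (2.0/2)*(-0.2195 - z + 1.9608)^2
FOC: (2*7 + 2.0)*z = 4 + 2.0*(-0.2195 + 1.9608)
z^{k+1} = 0.4677
Step 3: u-update.
u^{k+1} = 1.9608 - 0.2195 - 0.4677 = 1.2736
Step 4: Primal residual = |-0.2195 - 0.4677| = 0.6872


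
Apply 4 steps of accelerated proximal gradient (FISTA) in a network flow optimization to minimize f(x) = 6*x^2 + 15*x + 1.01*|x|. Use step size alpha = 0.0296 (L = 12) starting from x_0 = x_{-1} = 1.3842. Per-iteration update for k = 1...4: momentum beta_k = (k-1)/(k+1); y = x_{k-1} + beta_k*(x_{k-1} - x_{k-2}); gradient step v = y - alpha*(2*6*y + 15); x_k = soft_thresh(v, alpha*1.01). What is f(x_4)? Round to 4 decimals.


FISTA on f(x) = 6*x^2 + 15*x + 1.01*|x|
L = 12, alpha = 0.0296
Iteration 1: beta = 0.0, y = 1.3842 + 0.0*(1.3842 - 1.3842) = 1.3842
  grad(y) = 31.6104, v = y - alpha*grad = 0.4485
  prox(v) = soft_thresh(0.4485, 0.0299) = 0.4186
Iteration 2: beta = 0.3333, y = 0.4186 + 0.3333*(0.4186 - 1.3842) = 0.0968
  grad(y) = 16.1614, v = y - alpha*grad = -0.3816
  prox(v) = soft_thresh(-0.3816, 0.0299) = -0.3517
Iteration 3: beta = 0.5, y = -0.3517 + 0.5*(-0.3517 - 0.4186) = -0.7369
  grad(y) = 6.1576, v = y - alpha*grad = -0.9191
  prox(v) = soft_thresh(-0.9191, 0.0299) = -0.8892
Iteration 4: beta = 0.6, y = -0.8892 + 0.6*(-0.8892 + 0.3517) = -1.2118
  grad(y) = 0.4589, v = y - alpha*grad = -1.2253
  prox(v) = soft_thresh(-1.2253, 0.0299) = -1.1954
f(x_4) = 6*(-1.1954)^2 + 15*(-1.1954) + 1.01*|-1.1954| = -8.1497


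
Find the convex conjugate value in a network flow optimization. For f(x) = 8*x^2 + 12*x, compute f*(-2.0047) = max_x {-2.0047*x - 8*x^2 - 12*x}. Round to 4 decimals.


f*(y) = sup_x {y*x - a*x^2 - b*x} = sup_x {(y-b)*x - a*x^2}
FOC: (y - b) - 2a*x = 0 => x* = (y - b)/(2a)
x* = (-2.0047 - 12)/(2*8) = -0.8753
f*(-2.0047) = (y-b)^2/(4a) = (-2.0047 - 12)^2/(4*8)
= 196.1316/32 = 6.1291


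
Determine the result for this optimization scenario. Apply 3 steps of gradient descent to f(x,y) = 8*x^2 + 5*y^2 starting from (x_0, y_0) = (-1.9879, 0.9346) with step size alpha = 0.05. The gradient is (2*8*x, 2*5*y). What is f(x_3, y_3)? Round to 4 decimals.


Gradient descent on f(x,y) = 8*x^2 + 5*y^2.
Starting point: (-1.9879, 0.9346), alpha = 0.05
Step 1: grad_x = 2*8*-1.9879 = -31.8064, grad_y = 2*5*0.9346 = 9.346
  x_1 = -1.9879 - 0.05*-31.8064 = -0.3976
  y_1 = 0.9346 - 0.05*9.346 = 0.4673
Step 2: grad_x = 2*8*-0.3976 = -6.3613, grad_y = 2*5*0.4673 = 4.673
  x_2 = -0.3976 - 0.05*-6.3613 = -0.0795
  y_2 = 0.4673 - 0.05*4.673 = 0.2337
Step 3: grad_x = 2*8*-0.0795 = -1.2723, grad_y = 2*5*0.2337 = 2.3365
  x_3 = -0.0795 - 0.05*-1.2723 = -0.0159
  y_3 = 0.2337 - 0.05*2.3365 = 0.1168
f(-0.0159, 0.1168) = 8*(-0.0159)^2 + 5*0.1168^2 = 0.0703


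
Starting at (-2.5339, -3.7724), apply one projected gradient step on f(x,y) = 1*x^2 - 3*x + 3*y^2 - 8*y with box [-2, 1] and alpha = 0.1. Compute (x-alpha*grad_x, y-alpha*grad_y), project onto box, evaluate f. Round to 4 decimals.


Step 1: Compute gradient at (-2.5339, -3.7724).
grad_x = 2*1*-2.5339 - 3 = -8.0678
grad_y = 2*3*-3.7724 - 8 = -30.6344
Step 2: Gradient step.
x_raw = -2.5339 - 0.1*-8.0678 = -1.7271
y_raw = -3.7724 - 0.1*-30.6344 = -0.709
Step 3: Project onto [-2, 1].
x_proj = clip(-1.7271) = -1.7271
y_proj = clip(-0.709) = -0.709
Step 4: Evaluate f.
f(-1.7271, -0.709) = 15.3439


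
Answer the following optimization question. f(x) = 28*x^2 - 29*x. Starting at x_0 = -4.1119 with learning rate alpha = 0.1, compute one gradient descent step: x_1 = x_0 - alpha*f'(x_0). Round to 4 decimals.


We compute the gradient at x_0 and apply the update.
f'(x) = 56*x - 29
f'(-4.1119) = 56*-4.1119 - 29 = -259.2664
x_1 = -4.1119 - 0.1*-259.2664 = 21.8147


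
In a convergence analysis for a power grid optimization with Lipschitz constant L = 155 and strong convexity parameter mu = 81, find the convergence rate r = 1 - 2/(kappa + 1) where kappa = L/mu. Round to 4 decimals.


Step 1: Compute the condition number.
kappa = L/mu = 155/81 = 1.9136
Step 2: Compute the convergence rate.
r = 1 - 2/(kappa + 1) = 1 - 2*mu/(L + mu) = (L - mu)/(L + mu) = 74/236 = 0.3136


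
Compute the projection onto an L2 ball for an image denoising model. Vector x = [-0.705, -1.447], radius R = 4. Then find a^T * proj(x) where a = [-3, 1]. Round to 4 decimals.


Step 1: Compute ||x|| (intermediates to 6 decimals).
||x|| = sqrt((-0.705)^2 + (-1.447)^2) = 1.609607
Step 2: Project.
Since ||x|| <= R, proj = x (no scaling needed).
proj(x) = [-0.705, -1.447]
Step 3: Dot product.
a^T * proj(x) = -3*(-0.705) + 1*(-1.447) = 0.668


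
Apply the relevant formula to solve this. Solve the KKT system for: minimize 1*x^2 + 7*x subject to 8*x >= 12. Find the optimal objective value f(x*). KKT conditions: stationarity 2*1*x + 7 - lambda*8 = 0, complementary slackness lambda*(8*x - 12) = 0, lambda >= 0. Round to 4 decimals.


Step 1: Try lambda = 0 (constraint inactive).
x_unc = -7/(2*1) = -3.5
Check: 8*-3.5 = -28.0 < 12 -- violated!
Step 2: Constraint must be active: 8*x = 12
x* = 12/8 = 1.5
lambda = (2*1*1.5 + 7)/8 = 1.25
Step 3: Compute optimal value.
f(x*) = 1*1.5^2 + 7*1.5 = 12.75


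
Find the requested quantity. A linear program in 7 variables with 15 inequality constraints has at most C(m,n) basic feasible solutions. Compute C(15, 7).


Each vertex corresponds to some choice of n active constraints out of m, so the number of vertices is at most C(m, n) = m! / (n!(m-n)!).
m = 15, n = 7
Numerator: 15 * 14 * 13 * 12 * 11 * 10 * 9
Denominator: 7! = 5040
C(15, 7) = 6435


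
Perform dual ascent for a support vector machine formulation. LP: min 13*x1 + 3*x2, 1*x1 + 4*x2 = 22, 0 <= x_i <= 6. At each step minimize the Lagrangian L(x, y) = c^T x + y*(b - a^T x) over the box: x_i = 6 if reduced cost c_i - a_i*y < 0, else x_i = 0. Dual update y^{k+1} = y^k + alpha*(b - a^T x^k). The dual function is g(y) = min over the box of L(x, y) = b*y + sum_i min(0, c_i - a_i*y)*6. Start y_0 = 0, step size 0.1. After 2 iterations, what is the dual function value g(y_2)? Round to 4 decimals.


Dual ascent for LP: min 13*x1 + 3*x2, 1*x1 + 4*x2 = 22, 0 <= x_i <= 6
Step 1: y^k = 0.0, reduced costs: (13.0, 3.0)
  x^k = (0.0, 0.0), subgradient = b - a^T x = 22.0
  y^{k+1} = 0.0 + 0.1*22.0 = 2.2
Step 2: y^k = 2.2, reduced costs: (10.8, -5.8)
  x^k = (0.0, 6.0), subgradient = b - a^T x = -2.0
  y^{k+1} = 2.2 + 0.1*-2.0 = 2.0
Dual objective at y_2 = 2.0: reduced costs (11.0, -5.0), box minimizer x = (0.0, 6.0)
g(y_2) = b*y + (c1 - a1*y)*x1 + (c2 - a2*y)*x2 = 22*2.0 + 11.0*0.0 + (-5.0)*6.0 = 44.0 + 0.0 - 30.0 = 14.0


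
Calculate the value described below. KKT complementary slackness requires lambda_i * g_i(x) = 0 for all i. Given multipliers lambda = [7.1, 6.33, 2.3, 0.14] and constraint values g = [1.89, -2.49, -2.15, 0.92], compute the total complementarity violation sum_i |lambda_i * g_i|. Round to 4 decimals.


KKT complementary slackness check:
lambda_1 * g_1 = 7.1 * 1.89 = 13.419
lambda_2 * g_2 = 6.33 * -2.49 = -15.7617
lambda_3 * g_3 = 2.3 * -2.15 = -4.945
lambda_4 * g_4 = 0.14 * 0.92 = 0.1288
Total violation = 13.419 + 15.7617 + 4.945 + 0.1288 = 34.2545


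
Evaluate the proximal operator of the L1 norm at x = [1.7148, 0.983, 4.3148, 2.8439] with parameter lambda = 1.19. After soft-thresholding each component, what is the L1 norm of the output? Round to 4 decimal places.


Soft-thresholding with lambda = 1.19:
prox(1.7148) = sign(1.7148)*max(|1.7148| - 1.19, 0) = 0.5248
prox(0.983) = sign(0.983)*max(|0.983| - 1.19, 0) = 0.0
prox(4.3148) = sign(4.3148)*max(|4.3148| - 1.19, 0) = 3.1248
prox(2.8439) = sign(2.8439)*max(|2.8439| - 1.19, 0) = 1.6539
prox(x) = [0.5248, 0.0, 3.1248, 1.6539]
||prox(x)||_1 = 0.5248 + 0.0 + 3.1248 + 1.6539 = 5.3035


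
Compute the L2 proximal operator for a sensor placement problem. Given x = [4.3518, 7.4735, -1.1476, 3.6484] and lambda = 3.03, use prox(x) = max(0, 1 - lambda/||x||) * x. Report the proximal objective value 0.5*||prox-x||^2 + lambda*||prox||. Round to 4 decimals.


Step 1: Compute ||x||.
||x|| = 9.4562
Step 2: Compute scaling factor.
scale = max(0, 1 - 3.03/9.4562) = 0.6796
Step 3: prox(x) = [2.9574, 5.0788, -0.7799, 2.4794]
||prox(x)|| = 6.4262
Step 4: Proximal objective.
0.5*||prox-x||^2 = 4.5905
lambda*||prox|| = 19.4714
Total = 24.0617


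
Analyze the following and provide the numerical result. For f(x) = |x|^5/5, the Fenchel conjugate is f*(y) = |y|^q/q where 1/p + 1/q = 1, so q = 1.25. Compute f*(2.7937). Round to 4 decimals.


The conjugate exponent q satisfies 1/p + 1/q = 1.
p = 5, so q = 5/(5 - 1) = 1.25
|y|^q = 2.7937^1.25 = 3.6118
f*(2.7937) = 3.6118 / 1.25 = 2.8894


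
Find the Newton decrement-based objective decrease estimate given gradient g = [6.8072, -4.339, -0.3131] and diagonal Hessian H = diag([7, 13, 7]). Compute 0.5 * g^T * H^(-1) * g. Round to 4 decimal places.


Step 1: H is diagonal, so H^(-1) * g = [0.9725, -0.3338, -0.0447].
Step 2: g^T H^(-1) g = sum_i g_i^2 / H_ii
  = (6.8072)^2/7 + (-4.339)^2/13 + (-0.3131)^2/7
  = 6.6197 + 1.4482 + 0.014 = 8.0819
Step 3: Objective decrease = 0.5 * g^T H^(-1) g = 4.041


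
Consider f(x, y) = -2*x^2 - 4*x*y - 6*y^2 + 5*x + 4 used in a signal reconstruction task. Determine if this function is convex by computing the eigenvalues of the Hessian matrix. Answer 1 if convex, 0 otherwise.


The Hessian of f(x,y) = -2*x^2 - 4*x*y - 6*y^2 + 5*x + 4 is:
H = [[-4, -4], [-4, -12]]
Trace = -4 - 12 = -16
Determinant = -4*-12 - (-4)^2 = 32
Discriminant = (-16)^2 - 4*32 = 128.0
Eigenvalues: lambda_1 = -13.6569, lambda_2 = -2.3431
The function is not convex.

0


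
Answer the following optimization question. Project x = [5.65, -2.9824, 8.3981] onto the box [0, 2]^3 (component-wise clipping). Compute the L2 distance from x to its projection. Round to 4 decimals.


Project each component onto [0, 2].
clip(5.65) = 2.0, clip(-2.9824) = 0.0, clip(8.3981) = 2.0
Projection = [2.0, 0.0, 2.0]
Squared diffs: [13.3225, 8.8947, 40.9357]
Distance = sqrt(63.1529) = 7.9469


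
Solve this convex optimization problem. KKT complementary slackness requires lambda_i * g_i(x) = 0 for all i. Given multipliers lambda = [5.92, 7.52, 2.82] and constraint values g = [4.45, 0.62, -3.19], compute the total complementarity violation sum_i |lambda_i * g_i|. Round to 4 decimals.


KKT complementary slackness check:
lambda_1 * g_1 = 5.92 * 4.45 = 26.344
lambda_2 * g_2 = 7.52 * 0.62 = 4.6624
lambda_3 * g_3 = 2.82 * -3.19 = -8.9958
Total violation = 26.344 + 4.6624 + 8.9958 = 40.0022


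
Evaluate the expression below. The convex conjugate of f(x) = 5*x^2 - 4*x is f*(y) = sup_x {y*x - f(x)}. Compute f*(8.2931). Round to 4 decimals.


f*(y) = sup_x {y*x - a*x^2 - b*x} = sup_x {(y-b)*x - a*x^2}
FOC: (y - b) - 2a*x = 0 => x* = (y - b)/(2a)
x* = (8.2931 + 4)/(2*5) = 1.2293
f*(8.2931) = (y-b)^2/(4a) = (8.2931 + 4)^2/(4*5)
= 151.1203/20 = 7.556


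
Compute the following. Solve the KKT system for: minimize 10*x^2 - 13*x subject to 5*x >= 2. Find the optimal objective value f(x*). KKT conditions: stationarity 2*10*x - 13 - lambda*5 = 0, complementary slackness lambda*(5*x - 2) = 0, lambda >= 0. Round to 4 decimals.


Step 1: Try lambda = 0 (constraint inactive).
Stationarity: 2*10*x - 13 = 0
x* = 13/(2*10) = 0.65
Check constraint: 5*0.65 = 3.25 >= 2 -- satisfied.
Step 2: Compute optimal value.
f(x*) = 10*0.65^2 - 13*0.65 = -4.225


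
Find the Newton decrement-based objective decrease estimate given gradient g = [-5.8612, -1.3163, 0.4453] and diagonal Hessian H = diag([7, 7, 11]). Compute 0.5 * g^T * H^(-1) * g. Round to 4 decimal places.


Step 1: H is diagonal, so H^(-1) * g = [-0.8373, -0.188, 0.0405].
Step 2: g^T H^(-1) g = sum_i g_i^2 / H_ii
  = (-5.8612)^2/7 + (-1.3163)^2/7 + (0.4453)^2/11
  = 4.9077 + 0.2475 + 0.018 = 5.1732
Step 3: Objective decrease = 0.5 * g^T H^(-1) g = 2.5866


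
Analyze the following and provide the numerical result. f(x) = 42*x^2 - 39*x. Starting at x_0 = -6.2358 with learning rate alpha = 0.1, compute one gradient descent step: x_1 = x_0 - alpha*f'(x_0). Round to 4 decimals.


We compute the gradient at x_0 and apply the update.
f'(x) = 84*x - 39
f'(-6.2358) = 84*-6.2358 - 39 = -562.8072
x_1 = -6.2358 - 0.1*-562.8072 = 50.0449


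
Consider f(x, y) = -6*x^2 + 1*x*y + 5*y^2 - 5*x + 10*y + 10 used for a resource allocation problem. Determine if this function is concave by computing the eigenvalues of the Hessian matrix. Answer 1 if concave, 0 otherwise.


The Hessian of f(x,y) = -6*x^2 + 1*x*y + 5*y^2 - 5*x + 10*y + 10 is:
H = [[-12, 1], [1, 10]]
Trace = -12 + 10 = -2
Determinant = -12*10 - (1)^2 = -121
Discriminant = (-2)^2 - 4*-121 = 488.0
Eigenvalues: lambda_1 = -12.0454, lambda_2 = 10.0454
The function is not concave.

0


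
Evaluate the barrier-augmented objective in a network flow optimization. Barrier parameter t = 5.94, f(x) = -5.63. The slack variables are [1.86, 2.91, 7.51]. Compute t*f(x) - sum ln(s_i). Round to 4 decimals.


Step 1: Compute log-barrier.
ln values: [0.6206, 1.0682, 2.0162]
phi = -(0.6206 + 1.0682 + 2.0162) = -3.705
Step 2: Compute augmented objective.
t*f(x) = 5.94*-5.63 = -33.4422
Total = -33.4422 - 3.705 = -37.1472


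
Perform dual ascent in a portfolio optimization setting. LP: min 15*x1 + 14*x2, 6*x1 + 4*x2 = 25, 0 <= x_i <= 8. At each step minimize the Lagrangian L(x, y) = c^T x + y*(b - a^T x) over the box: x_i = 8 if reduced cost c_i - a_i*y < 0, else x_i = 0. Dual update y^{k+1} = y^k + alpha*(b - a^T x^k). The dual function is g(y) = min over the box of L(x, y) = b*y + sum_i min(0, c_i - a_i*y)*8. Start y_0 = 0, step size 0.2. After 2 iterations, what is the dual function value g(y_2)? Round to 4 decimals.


Dual ascent for LP: min 15*x1 + 14*x2, 6*x1 + 4*x2 = 25, 0 <= x_i <= 8
Step 1: y^k = 0.0, reduced costs: (15.0, 14.0)
  x^k = (0.0, 0.0), subgradient = b - a^T x = 25.0
  y^{k+1} = 0.0 + 0.2*25.0 = 5.0
Step 2: y^k = 5.0, reduced costs: (-15.0, -6.0)
  x^k = (8.0, 8.0), subgradient = b - a^T x = -55.0
  y^{k+1} = 5.0 + 0.2*-55.0 = -6.0
Dual objective at y_2 = -6.0: reduced costs (51.0, 38.0), box minimizer x = (0.0, 0.0)
g(y_2) = b*y + (c1 - a1*y)*x1 + (c2 - a2*y)*x2 = 25*(-6.0) + 51.0*0.0 + 38.0*0.0 = -150.0 + 0.0 + 0.0 = -150.0


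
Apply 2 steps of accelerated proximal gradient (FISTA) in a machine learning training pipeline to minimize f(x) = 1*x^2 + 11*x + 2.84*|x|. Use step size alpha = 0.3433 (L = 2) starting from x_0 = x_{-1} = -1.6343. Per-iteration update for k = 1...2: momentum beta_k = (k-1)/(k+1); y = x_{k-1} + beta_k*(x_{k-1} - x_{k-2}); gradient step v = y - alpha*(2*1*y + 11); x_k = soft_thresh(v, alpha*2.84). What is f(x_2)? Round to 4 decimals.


FISTA on f(x) = 1*x^2 + 11*x + 2.84*|x|
L = 2, alpha = 0.3433
Iteration 1: beta = 0.0, y = -1.6343 + 0.0*(-1.6343 + 1.6343) = -1.6343
  grad(y) = 7.7314, v = y - alpha*grad = -4.2885
  prox(v) = soft_thresh(-4.2885, 0.975) = -3.3135
Iteration 2: beta = 0.3333, y = -3.3135 + 0.3333*(-3.3135 + 1.6343) = -3.8733
  grad(y) = 3.2535, v = y - alpha*grad = -4.9902
  prox(v) = soft_thresh(-4.9902, 0.975) = -4.0152
f(x_2) = 1*(-4.0152)^2 + 11*(-4.0152) + 2.84*|-4.0152| = -16.6422


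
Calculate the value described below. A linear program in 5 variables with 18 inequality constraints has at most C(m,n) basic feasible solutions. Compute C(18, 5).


Each vertex corresponds to some choice of n active constraints out of m, so the number of vertices is at most C(m, n) = m! / (n!(m-n)!).
m = 18, n = 5
Numerator: 18 * 17 * 16 * 15 * 14
Denominator: 5! = 120
C(18, 5) = 8568


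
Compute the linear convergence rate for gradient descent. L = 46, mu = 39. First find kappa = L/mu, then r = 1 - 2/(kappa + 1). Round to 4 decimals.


Step 1: Compute the condition number.
kappa = L/mu = 46/39 = 1.1795
Step 2: Compute the convergence rate.
r = 1 - 2/(kappa + 1) = 1 - 2*mu/(L + mu) = (L - mu)/(L + mu) = 7/85 = 0.0824


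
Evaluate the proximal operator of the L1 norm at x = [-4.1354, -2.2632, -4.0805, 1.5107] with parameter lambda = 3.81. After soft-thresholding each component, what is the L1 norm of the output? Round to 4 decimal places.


Soft-thresholding with lambda = 3.81:
prox(-4.1354) = sign(-4.1354)*max(|-4.1354| - 3.81, 0) = -0.3254
prox(-2.2632) = sign(-2.2632)*max(|-2.2632| - 3.81, 0) = 0.0
prox(-4.0805) = sign(-4.0805)*max(|-4.0805| - 3.81, 0) = -0.2705
prox(1.5107) = sign(1.5107)*max(|1.5107| - 3.81, 0) = 0.0
prox(x) = [-0.3254, 0.0, -0.2705, 0.0]
||prox(x)||_1 = 0.3254 + 0.0 + 0.2705 + 0.0 = 0.5959


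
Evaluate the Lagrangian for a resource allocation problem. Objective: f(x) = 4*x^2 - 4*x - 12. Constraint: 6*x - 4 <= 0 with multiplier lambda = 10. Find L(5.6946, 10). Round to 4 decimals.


Step 1: Evaluate f(x).
f(5.6946) = 4*5.6946^2 - 4*5.6946 - 12 = 94.9355
Step 2: Evaluate g(x).
g(5.6946) = 6*5.6946 - 4 = 30.1676
Step 3: Compute Lagrangian.
L = 94.9355 + 10*30.1676 = 396.6115


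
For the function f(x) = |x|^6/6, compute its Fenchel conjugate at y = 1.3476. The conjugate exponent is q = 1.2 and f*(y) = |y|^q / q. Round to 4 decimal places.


The conjugate exponent q satisfies 1/p + 1/q = 1.
p = 6, so q = 6/(6 - 1) = 1.2
|y|^q = 1.3476^1.2 = 1.4305
f*(1.3476) = 1.4305 / 1.2 = 1.192


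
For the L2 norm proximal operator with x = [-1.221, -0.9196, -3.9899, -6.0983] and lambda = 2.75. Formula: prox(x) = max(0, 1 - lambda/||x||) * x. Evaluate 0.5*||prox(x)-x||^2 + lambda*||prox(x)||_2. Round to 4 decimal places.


Step 1: Compute ||x||.
||x|| = 7.4461
Step 2: Compute scaling factor.
scale = max(0, 1 - 2.75/7.4461) = 0.6307
Step 3: prox(x) = [-0.7701, -0.58, -2.5164, -3.8461]
||prox(x)|| = 4.6961
Step 4: Proximal objective.
0.5*||prox-x||^2 = 3.7813
lambda*||prox|| = 12.9143
Total = 16.6956


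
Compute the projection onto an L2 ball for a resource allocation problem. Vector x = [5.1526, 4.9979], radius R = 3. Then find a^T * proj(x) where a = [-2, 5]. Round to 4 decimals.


Step 1: Compute ||x|| (intermediates to 6 decimals).
||x|| = sqrt(5.1526^2 + 4.9979^2) = 7.178321
Step 2: Project.
Since ||x|| > R, scale = R/||x|| = 3/7.178321 = 0.417925, proj(x) = scale * x
proj(x) = [2.1534, 2.088747]
Step 3: Dot product.
a^T * proj(x) = -2*2.1534 + 5*2.088747 = 6.1369


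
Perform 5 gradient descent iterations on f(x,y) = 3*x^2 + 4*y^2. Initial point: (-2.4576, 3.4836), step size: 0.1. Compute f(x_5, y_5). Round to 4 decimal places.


Gradient descent on f(x,y) = 3*x^2 + 4*y^2.
Starting point: (-2.4576, 3.4836), alpha = 0.1
Step 1: grad_x = 2*3*-2.4576 = -14.7456, grad_y = 2*4*3.4836 = 27.8688
  x_1 = -2.4576 - 0.1*-14.7456 = -0.983
  y_1 = 3.4836 - 0.1*27.8688 = 0.6967
Step 2: grad_x = 2*3*-0.983 = -5.8982, grad_y = 2*4*0.6967 = 5.5738
  x_2 = -0.983 - 0.1*-5.8982 = -0.3932
  y_2 = 0.6967 - 0.1*5.5738 = 0.1393
Step 3: grad_x = 2*3*-0.3932 = -2.3593, grad_y = 2*4*0.1393 = 1.1148
  x_3 = -0.3932 - 0.1*-2.3593 = -0.1573
  y_3 = 0.1393 - 0.1*1.1148 = 0.0279
Step 4: grad_x = 2*3*-0.1573 = -0.9437, grad_y = 2*4*0.0279 = 0.223
  x_4 = -0.1573 - 0.1*-0.9437 = -0.0629
  y_4 = 0.0279 - 0.1*0.223 = 0.0056
Step 5: grad_x = 2*3*-0.0629 = -0.3775, grad_y = 2*4*0.0056 = 0.0446
  x_5 = -0.0629 - 0.1*-0.3775 = -0.0252
  y_5 = 0.0056 - 0.1*0.0446 = 0.0011
f(-0.0252, 0.0011) = 3*(-0.0252)^2 + 4*0.0011^2 = 0.0019


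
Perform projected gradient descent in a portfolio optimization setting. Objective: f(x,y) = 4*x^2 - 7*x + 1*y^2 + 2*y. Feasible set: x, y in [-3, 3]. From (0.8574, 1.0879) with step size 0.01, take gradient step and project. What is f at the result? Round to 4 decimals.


Step 1: Compute gradient at (0.8574, 1.0879).
grad_x = 2*4*0.8574 - 7 = -0.1408
grad_y = 2*1*1.0879 + 2 = 4.1758
Step 2: Gradient step.
x_raw = 0.8574 - 0.01*-0.1408 = 0.8588
y_raw = 1.0879 - 0.01*4.1758 = 1.0461
Step 3: Project onto [-3, 3].
x_proj = clip(0.8588) = 0.8588
y_proj = clip(1.0461) = 1.0461
Step 4: Evaluate f.
f(0.8588, 1.0461) = 0.1252


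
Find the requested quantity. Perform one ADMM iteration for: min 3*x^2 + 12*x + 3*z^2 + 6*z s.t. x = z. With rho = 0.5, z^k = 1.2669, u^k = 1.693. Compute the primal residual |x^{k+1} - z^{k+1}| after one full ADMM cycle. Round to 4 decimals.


ADMM iteration with rho = 0.5, z^k = 1.2669, u^k = 1.693
Step 1: x-update.
Minimize 3*x^2 + 12*x + (0.5/2)*(x - 1.2669 + 1.693)^2
FOC: (2*3 + 0.5)*x = -12 + 0.5*(1.2669 - 1.693)
x^{k+1} = -1.8789
Step 2: z-update.
Minimize 3*z^2 + 6*z + (0.5/2)*(-1.8789 - z + 1.693)^2
FOC: (2*3 + 0.5)*z = -6 + 0.5*(-1.8789 + 1.693)
z^{k+1} = -0.9374
Step 3: u-update.
u^{k+1} = 1.693 - 1.8789 + 0.9374 = 0.7514
Step 4: Primal residual = |-1.8789 + 0.9374| = 0.9416


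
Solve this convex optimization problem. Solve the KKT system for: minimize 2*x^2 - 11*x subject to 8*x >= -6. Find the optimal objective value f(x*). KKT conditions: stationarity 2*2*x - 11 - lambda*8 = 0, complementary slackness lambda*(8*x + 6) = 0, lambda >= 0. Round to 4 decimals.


Step 1: Try lambda = 0 (constraint inactive).
Stationarity: 2*2*x - 11 = 0
x* = 11/(2*2) = 2.75
Check constraint: 8*2.75 = 22.0 >= -6 -- satisfied.
Step 2: Compute optimal value.
f(x*) = 2*2.75^2 - 11*2.75 = -15.125


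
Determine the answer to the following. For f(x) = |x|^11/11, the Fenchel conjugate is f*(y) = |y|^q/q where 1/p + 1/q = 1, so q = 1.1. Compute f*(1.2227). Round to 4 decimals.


The conjugate exponent q satisfies 1/p + 1/q = 1.
p = 11, so q = 11/(11 - 1) = 1.1
|y|^q = 1.2227^1.1 = 1.2475
f*(1.2227) = 1.2475 / 1.1 = 1.1341


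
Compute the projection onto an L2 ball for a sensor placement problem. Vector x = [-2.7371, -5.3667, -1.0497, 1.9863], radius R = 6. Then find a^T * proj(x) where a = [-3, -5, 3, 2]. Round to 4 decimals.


Step 1: Compute ||x|| (intermediates to 6 decimals).
||x|| = sqrt((-2.7371)^2 + (-5.3667)^2 + (-1.0497)^2 + 1.9863^2) = 6.429653
Step 2: Project.
Since ||x|| > R, scale = R/||x|| = 6/6.429653 = 0.933176, proj(x) = scale * x
proj(x) = [-2.554196, -5.008076, -0.979555, 1.853567]
Step 3: Dot product.
a^T * proj(x) = -3*(-2.554196) - 5*(-5.008076) + 3*(-0.979555) + 2*1.853567 = 33.4714


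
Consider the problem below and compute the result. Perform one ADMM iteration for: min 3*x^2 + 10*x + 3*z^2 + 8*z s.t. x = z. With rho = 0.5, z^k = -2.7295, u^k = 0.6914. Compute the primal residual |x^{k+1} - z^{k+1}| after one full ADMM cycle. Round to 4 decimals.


ADMM iteration with rho = 0.5, z^k = -2.7295, u^k = 0.6914
Step 1: x-update.
Minimize 3*x^2 + 10*x + (0.5/2)*(x + 2.7295 + 0.6914)^2
FOC: (2*3 + 0.5)*x = -10 + 0.5*(-2.7295 - 0.6914)
x^{k+1} = -1.8016
Step 2: z-update.
Minimize 3*z^2 + 8*z + (0.5/2)*(-1.8016 - z + 0.6914)^2
FOC: (2*3 + 0.5)*z = -8 + 0.5*(-1.8016 + 0.6914)
z^{k+1} = -1.3162
Step 3: u-update.
u^{k+1} = 0.6914 - 1.8016 + 1.3162 = 0.206
Step 4: Primal residual = |-1.8016 + 1.3162| = 0.4854


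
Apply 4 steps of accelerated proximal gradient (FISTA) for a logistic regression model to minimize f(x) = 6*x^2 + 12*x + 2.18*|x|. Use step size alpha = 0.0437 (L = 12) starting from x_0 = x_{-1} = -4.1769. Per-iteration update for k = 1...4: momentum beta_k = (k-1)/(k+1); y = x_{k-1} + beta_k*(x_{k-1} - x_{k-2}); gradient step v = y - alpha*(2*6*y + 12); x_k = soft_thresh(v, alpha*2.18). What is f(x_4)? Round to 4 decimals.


FISTA on f(x) = 6*x^2 + 12*x + 2.18*|x|
L = 12, alpha = 0.0437
Iteration 1: beta = 0.0, y = -4.1769 + 0.0*(-4.1769 + 4.1769) = -4.1769
  grad(y) = -38.1228, v = y - alpha*grad = -2.5109
  prox(v) = soft_thresh(-2.5109, 0.0953) = -2.4157
Iteration 2: beta = 0.3333, y = -2.4157 + 0.3333*(-2.4157 + 4.1769) = -1.8286
  grad(y) = -9.9431, v = y - alpha*grad = -1.3941
  prox(v) = soft_thresh(-1.3941, 0.0953) = -1.2988
Iteration 3: beta = 0.5, y = -1.2988 + 0.5*(-1.2988 + 2.4157) = -0.7404
  grad(y) = 3.1154, v = y - alpha*grad = -0.8765
  prox(v) = soft_thresh(-0.8765, 0.0953) = -0.7813
Iteration 4: beta = 0.6, y = -0.7813 + 0.6*(-0.7813 + 1.2988) = -0.4707
  grad(y) = 6.3512, v = y - alpha*grad = -0.7483
  prox(v) = soft_thresh(-0.7483, 0.0953) = -0.653
f(x_4) = 6*(-0.653)^2 + 12*(-0.653) + 2.18*|-0.653| = -3.854


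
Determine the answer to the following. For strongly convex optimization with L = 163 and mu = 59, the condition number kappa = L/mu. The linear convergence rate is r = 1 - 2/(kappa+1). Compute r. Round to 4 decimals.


Step 1: Compute the condition number.
kappa = L/mu = 163/59 = 2.7627
Step 2: Compute the convergence rate.
r = 1 - 2/(kappa + 1) = 1 - 2*mu/(L + mu) = (L - mu)/(L + mu) = 104/222 = 0.4685


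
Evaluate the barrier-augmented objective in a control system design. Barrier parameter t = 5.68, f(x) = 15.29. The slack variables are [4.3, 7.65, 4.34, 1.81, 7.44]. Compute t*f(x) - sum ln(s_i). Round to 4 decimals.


Step 1: Compute log-barrier.
ln values: [1.4586, 2.0347, 1.4679, 0.5933, 2.0069]
phi = -(1.4586 + 2.0347 + 1.4679 + 0.5933 + 2.0069) = -7.5614
Step 2: Compute augmented objective.
t*f(x) = 5.68*15.29 = 86.8472
Total = 86.8472 - 7.5614 = 79.2858


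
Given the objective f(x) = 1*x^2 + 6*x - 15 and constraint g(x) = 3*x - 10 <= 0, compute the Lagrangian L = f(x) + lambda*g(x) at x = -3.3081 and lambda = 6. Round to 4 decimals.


Step 1: Evaluate f(x).
f(-3.3081) = 1*(-3.3081)^2 + 6*(-3.3081) - 15 = -23.9051
Step 2: Evaluate g(x).
g(-3.3081) = 3*-3.3081 - 10 = -19.9243
Step 3: Compute Lagrangian.
L = -23.9051 + 6*-19.9243 = -143.4509


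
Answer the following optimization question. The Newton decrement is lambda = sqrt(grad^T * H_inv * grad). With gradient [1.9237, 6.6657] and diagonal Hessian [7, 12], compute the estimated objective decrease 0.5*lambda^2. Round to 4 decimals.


Step 1: H is diagonal, so H^(-1) * g = [0.2748, 0.5555].
Step 2: g^T H^(-1) g = sum_i g_i^2 / H_ii
  = (1.9237)^2/7 + (6.6657)^2/12
  = 0.5287 + 3.7026 = 4.2313
Step 3: Objective decrease = 0.5 * g^T H^(-1) g = 2.1156


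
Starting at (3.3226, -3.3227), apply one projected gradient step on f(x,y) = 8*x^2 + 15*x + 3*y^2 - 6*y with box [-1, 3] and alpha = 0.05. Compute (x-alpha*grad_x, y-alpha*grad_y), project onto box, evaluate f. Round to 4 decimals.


Step 1: Compute gradient at (3.3226, -3.3227).
grad_x = 2*8*3.3226 + 15 = 68.1616
grad_y = 2*3*-3.3227 - 6 = -25.9362
Step 2: Gradient step.
x_raw = 3.3226 - 0.05*68.1616 = -0.0855
y_raw = -3.3227 - 0.05*-25.9362 = -2.0259
Step 3: Project onto [-1, 3].
x_proj = clip(-0.0855) = -0.0855
y_proj = clip(-2.0259) = -1.0
Step 4: Evaluate f.
f(-0.0855, -1.0) = 7.7763


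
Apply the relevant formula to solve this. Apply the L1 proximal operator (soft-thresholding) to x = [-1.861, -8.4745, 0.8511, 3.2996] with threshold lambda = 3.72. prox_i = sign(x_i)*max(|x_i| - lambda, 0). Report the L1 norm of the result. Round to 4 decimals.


Soft-thresholding with lambda = 3.72:
prox(-1.861) = sign(-1.861)*max(|-1.861| - 3.72, 0) = 0.0
prox(-8.4745) = sign(-8.4745)*max(|-8.4745| - 3.72, 0) = -4.7545
prox(0.8511) = sign(0.8511)*max(|0.8511| - 3.72, 0) = 0.0
prox(3.2996) = sign(3.2996)*max(|3.2996| - 3.72, 0) = 0.0
prox(x) = [0.0, -4.7545, 0.0, 0.0]
||prox(x)||_1 = 0.0 + 4.7545 + 0.0 + 0.0 = 4.7545


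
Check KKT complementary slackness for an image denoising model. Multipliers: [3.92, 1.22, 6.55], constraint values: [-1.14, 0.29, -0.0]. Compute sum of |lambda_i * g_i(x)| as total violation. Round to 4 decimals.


KKT complementary slackness check:
lambda_1 * g_1 = 3.92 * -1.14 = -4.4688
lambda_2 * g_2 = 1.22 * 0.29 = 0.3538
lambda_3 * g_3 = 6.55 * -0.0 = -0.0
Total violation = 4.4688 + 0.3538 + 0.0 = 4.8226


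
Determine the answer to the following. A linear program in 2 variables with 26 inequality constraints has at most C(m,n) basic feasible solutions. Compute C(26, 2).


Each vertex corresponds to some choice of n active constraints out of m, so the number of vertices is at most C(m, n) = m! / (n!(m-n)!).
m = 26, n = 2
Numerator: 26 * 25
Denominator: 2! = 2
C(26, 2) = 325
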